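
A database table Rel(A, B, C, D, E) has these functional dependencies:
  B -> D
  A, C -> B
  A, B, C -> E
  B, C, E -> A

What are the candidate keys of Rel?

No FD produces {C}, so it must be in every candidate key.
{A, C}⁺ = {A, B, C, D, E} — all of the relation — so {A, C} is a candidate key.
{B, C, E}⁺ = {A, B, C, D, E} — all of the relation — so {B, C, E} is a candidate key.
No proper subset of any of these is a key, and no other minimal superkey exists.

{A, C}, {B, C, E}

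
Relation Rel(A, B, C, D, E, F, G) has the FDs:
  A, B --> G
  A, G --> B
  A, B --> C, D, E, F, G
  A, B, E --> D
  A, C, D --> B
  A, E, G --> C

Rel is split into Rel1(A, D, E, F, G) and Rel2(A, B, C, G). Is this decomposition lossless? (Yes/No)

Yes

Common attributes: {A, G}; their closure is {A, B, C, D, E, F, G}.
Since Rel1 ⊆ {A, B, C, D, E, F, G}, the intersection is a superkey of Rel1; the decomposition is lossless.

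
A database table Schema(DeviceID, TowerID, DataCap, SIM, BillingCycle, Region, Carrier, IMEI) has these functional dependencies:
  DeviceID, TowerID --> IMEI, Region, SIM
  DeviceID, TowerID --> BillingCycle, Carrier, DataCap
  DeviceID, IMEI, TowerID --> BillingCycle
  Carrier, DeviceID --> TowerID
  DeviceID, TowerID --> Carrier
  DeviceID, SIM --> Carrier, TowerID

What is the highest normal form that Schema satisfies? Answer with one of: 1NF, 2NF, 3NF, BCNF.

Candidate keys: {Carrier, DeviceID}, {DeviceID, SIM}, {DeviceID, TowerID}. Prime attributes: {Carrier, DeviceID, SIM, TowerID}.
Each dependency's left side is a superkey — BCNF holds.

BCNF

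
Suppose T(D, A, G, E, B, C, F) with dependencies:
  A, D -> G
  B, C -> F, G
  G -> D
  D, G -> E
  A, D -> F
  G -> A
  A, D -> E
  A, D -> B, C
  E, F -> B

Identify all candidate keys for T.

{G} is a candidate key since {G}⁺ = {A, B, C, D, E, F, G} covers every attribute.
{A, D} is a candidate key since {A, D}⁺ = {A, B, C, D, E, F, G} covers every attribute.
{B, C} is a candidate key since {B, C}⁺ = {A, B, C, D, E, F, G} covers every attribute.
{C, E, F} is a candidate key since {C, E, F}⁺ = {A, B, C, D, E, F, G} covers every attribute.
No proper subset of any of these is a key, and no other minimal superkey exists.

{A, D}, {B, C}, {C, E, F}, {G}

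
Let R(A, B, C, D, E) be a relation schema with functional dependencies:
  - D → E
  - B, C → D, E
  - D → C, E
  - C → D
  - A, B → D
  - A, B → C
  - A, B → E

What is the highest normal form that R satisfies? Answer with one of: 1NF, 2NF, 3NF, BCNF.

Candidate key: {A, B}. Prime attributes: {A, B}.
D → E breaks BCNF: {D}⁺ = {C, D, E}, so {D} is not a superkey.
D → E has non-prime {E} on the right and a non-superkey on the left, so 3NF fails.
No proper subset of a key has a non-prime attribute in its closure, so there is no partial dependency; 2NF holds.

2NF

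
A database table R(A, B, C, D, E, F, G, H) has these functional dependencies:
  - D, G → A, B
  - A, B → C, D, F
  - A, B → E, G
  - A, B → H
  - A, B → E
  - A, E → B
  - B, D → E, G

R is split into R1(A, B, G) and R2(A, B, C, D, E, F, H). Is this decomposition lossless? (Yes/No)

Yes

R1 ∩ R2 = {A, B}; its closure under F is {A, B, C, D, E, F, G, H}.
R1 is contained in that closure, so R1 ∩ R2 → R1 holds and the join is lossless.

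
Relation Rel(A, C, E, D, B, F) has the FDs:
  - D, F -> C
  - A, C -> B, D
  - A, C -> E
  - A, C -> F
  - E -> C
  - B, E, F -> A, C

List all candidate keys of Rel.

{A, C}, {A, D, F}, {A, E}, {B, E, F}

{A, C} is a candidate key since {A, C}⁺ = {A, B, C, D, E, F} covers every attribute.
{A, E} is a candidate key since {A, E}⁺ = {A, B, C, D, E, F} covers every attribute.
{A, D, F} is a candidate key since {A, D, F}⁺ = {A, B, C, D, E, F} covers every attribute.
{B, E, F} is a candidate key since {B, E, F}⁺ = {A, B, C, D, E, F} covers every attribute.
No proper subset of any of these is a key, and no other minimal superkey exists.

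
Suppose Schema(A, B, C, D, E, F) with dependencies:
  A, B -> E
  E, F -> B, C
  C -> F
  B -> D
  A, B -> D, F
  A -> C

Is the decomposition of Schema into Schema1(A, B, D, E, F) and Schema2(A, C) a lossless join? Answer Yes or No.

Common attributes: {A}; their closure is {A, C, F}.
Schema2 is contained in that closure, so Schema1 ∩ Schema2 -> Schema2 holds and the join is lossless.

Yes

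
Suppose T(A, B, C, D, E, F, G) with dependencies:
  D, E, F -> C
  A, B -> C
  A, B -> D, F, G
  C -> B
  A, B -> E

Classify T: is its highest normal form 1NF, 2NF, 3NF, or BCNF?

3NF

Candidate keys: {A, B}, {A, C}, {A, D, E, F}. Prime attributes: {A, B, C, D, E, F}.
D, E, F -> C breaks BCNF: {D, E, F}⁺ = {B, C, D, E, F}, so {D, E, F} is not a superkey.
Since {C} ⊆ prime attributes and every other non-superkey FD also has a prime right side, the schema is in 3NF.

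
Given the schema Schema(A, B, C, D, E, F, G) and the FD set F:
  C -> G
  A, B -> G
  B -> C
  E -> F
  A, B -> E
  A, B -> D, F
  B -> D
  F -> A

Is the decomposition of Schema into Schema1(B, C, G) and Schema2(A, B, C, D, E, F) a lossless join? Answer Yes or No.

Common attributes: {B, C}; their closure is {B, C, D, G}.
Since Schema1 ⊆ {B, C, D, G}, the intersection is a superkey of Schema1; the decomposition is lossless.

Yes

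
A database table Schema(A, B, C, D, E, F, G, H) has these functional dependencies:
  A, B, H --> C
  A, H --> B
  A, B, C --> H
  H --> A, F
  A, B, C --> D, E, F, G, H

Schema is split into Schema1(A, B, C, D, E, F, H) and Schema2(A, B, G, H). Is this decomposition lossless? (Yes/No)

Schema1 ∩ Schema2 = {A, B, H}; its closure under F is {A, B, C, D, E, F, G, H}.
This includes all of Schema1, so the common attributes are a superkey of Schema1 — the join is lossless.

Yes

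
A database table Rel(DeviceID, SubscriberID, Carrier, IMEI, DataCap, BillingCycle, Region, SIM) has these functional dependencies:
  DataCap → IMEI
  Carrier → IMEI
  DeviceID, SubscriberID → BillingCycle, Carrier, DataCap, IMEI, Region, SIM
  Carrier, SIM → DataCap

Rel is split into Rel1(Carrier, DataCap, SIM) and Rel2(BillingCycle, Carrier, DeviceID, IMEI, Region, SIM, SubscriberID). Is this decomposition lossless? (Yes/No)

Yes

Rel1 ∩ Rel2 = {Carrier, SIM}; its closure under F is {Carrier, DataCap, IMEI, SIM}.
Since Rel1 ⊆ {Carrier, DataCap, IMEI, SIM}, the intersection is a superkey of Rel1; the decomposition is lossless.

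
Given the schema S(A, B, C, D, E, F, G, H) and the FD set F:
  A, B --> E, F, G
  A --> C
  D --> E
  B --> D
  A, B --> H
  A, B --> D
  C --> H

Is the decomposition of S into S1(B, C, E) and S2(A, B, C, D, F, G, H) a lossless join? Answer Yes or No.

S1 ∩ S2 = {B, C}; its closure under F is {B, C, D, E, H}.
S1 is contained in that closure, so S1 ∩ S2 --> S1 holds and the join is lossless.

Yes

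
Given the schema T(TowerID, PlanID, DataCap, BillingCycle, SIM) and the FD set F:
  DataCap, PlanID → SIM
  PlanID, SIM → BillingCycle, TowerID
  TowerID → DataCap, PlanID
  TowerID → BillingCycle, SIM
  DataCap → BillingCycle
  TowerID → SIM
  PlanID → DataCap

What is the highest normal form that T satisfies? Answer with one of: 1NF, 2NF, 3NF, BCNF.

2NF

Candidate keys: {PlanID}, {TowerID}. Prime attributes: {PlanID, TowerID}.
For DataCap → BillingCycle we have {DataCap}⁺ = {BillingCycle, DataCap}; {DataCap} is not a superkey, so BCNF fails.
Because {BillingCycle} is non-prime and the left side of DataCap → BillingCycle is not a superkey, the relation is not in 3NF.
With only single-attribute keys there can be no partial dependency, so 2NF holds.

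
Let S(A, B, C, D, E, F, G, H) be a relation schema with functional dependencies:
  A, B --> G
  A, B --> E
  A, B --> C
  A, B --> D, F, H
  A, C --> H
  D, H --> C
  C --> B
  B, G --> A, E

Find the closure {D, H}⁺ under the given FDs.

{B, C, D, H}

Start with {D, H}.
D, H --> C applies; add {C} → now {C, D, H}.
C --> B applies; add {B} → now {B, C, D, H}.
No further FD applies.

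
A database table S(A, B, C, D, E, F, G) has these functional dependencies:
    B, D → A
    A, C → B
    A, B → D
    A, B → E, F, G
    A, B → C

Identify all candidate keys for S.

{A, B}⁺ = {A, B, C, D, E, F, G}, which is every attribute, so {A, B} is a candidate key.
{A, C}⁺ = {A, B, C, D, E, F, G}, which is every attribute, so {A, C} is a candidate key.
{B, D}⁺ = {A, B, C, D, E, F, G}, which is every attribute, so {B, D} is a candidate key.
These are minimal and exhaustive — every other superkey contains one of them.

{A, B}, {A, C}, {B, D}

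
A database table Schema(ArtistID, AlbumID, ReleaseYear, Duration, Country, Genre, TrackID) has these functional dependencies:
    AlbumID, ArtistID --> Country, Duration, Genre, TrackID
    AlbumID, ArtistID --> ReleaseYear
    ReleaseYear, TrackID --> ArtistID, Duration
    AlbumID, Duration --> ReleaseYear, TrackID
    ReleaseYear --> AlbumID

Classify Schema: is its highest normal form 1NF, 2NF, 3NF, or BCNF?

3NF

Candidate keys: {AlbumID, ArtistID}, {AlbumID, Duration}, {ArtistID, ReleaseYear}, {Duration, ReleaseYear}, {ReleaseYear, TrackID}. Prime attributes: {AlbumID, ArtistID, Duration, ReleaseYear, TrackID}.
For ReleaseYear --> AlbumID we have {ReleaseYear}⁺ = {AlbumID, ReleaseYear}; {ReleaseYear} is not a superkey, so BCNF fails.
But every attribute on its right side ({AlbumID}) is prime, and the same holds for every other non-superkey FD, so 3NF still holds.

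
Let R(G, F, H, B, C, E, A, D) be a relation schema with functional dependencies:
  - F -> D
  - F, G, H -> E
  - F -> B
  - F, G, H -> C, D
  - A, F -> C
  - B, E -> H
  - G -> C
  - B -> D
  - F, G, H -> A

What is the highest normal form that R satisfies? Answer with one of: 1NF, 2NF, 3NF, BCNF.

1NF

Candidate keys: {E, F, G}, {F, G, H}. Prime attributes: {E, F, G, H}.
F -> D breaks BCNF: {F}⁺ = {B, D, F}, so {F} is not a superkey.
Because {D} is non-prime and the left side of F -> D is not a superkey, the relation is not in 3NF.
{F} is a proper subset of the key {E, F, G}, and {F}⁺ contains the non-prime attributes {B, D} — a partial dependency, so 2NF is violated.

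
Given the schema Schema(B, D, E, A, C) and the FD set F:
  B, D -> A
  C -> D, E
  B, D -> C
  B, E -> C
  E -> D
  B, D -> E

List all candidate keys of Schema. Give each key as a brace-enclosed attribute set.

Attributes never on any right-hand side: {B} — every candidate key must contain it.
{B, C}⁺ = {A, B, C, D, E}, which is every attribute, so {B, C} is a candidate key.
{B, D}⁺ = {A, B, C, D, E}, which is every attribute, so {B, D} is a candidate key.
{B, E}⁺ = {A, B, C, D, E}, which is every attribute, so {B, E} is a candidate key.
These are minimal and exhaustive — every other superkey contains one of them.

{B, C}, {B, D}, {B, E}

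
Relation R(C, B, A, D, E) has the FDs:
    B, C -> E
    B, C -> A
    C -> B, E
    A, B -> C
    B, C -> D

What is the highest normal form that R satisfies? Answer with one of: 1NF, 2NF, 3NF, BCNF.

BCNF

Candidate keys: {A, B}, {C}. Prime attributes: {A, B, C}.
Each dependency's left side is a superkey — BCNF holds.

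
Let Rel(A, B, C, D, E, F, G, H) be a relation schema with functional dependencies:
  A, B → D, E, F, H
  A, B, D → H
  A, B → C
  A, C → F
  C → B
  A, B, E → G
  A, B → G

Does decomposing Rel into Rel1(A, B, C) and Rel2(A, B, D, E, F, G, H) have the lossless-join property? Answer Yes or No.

Common attributes: {A, B}; their closure is {A, B, C, D, E, F, G, H}.
Since Rel1 ⊆ {A, B, C, D, E, F, G, H}, the intersection is a superkey of Rel1; the decomposition is lossless.

Yes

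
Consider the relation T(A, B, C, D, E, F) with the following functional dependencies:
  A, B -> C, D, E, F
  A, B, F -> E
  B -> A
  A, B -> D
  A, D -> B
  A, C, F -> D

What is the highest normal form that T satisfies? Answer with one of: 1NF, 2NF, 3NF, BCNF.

BCNF

Candidate keys: {A, C, F}, {A, D}, {B}. Prime attributes: {A, B, C, D, F}.
The left-hand side of every FD is a superkey, so BCNF is satisfied.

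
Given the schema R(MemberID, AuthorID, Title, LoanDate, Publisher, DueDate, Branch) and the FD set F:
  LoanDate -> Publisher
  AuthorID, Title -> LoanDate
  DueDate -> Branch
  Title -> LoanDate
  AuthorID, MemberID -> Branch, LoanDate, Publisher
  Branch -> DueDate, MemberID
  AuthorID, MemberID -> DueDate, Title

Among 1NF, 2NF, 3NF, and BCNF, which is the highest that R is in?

2NF

Candidate keys: {AuthorID, Branch}, {AuthorID, DueDate}, {AuthorID, MemberID}. Prime attributes: {AuthorID, Branch, DueDate, MemberID}.
LoanDate -> Publisher breaks BCNF: {LoanDate}⁺ = {LoanDate, Publisher}, so {LoanDate} is not a superkey.
LoanDate -> Publisher determines the non-prime attribute {Publisher} from a non-superkey — 3NF is violated.
Checking every proper subset of each key, none determines a non-prime attribute — 2NF is satisfied.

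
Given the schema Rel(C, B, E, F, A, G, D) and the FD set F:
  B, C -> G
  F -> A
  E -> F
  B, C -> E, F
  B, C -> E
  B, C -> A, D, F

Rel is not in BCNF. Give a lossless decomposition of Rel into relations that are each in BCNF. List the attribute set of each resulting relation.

Candidate key of the original relation: {B, C}.
{A, B, C, D, E, F, G}: {F} determines {A, F} here but is not a superkey — split on F -> A, giving {A, F} and {B, C, D, E, F, G}.
{A, F}: every determinant is a superkey — BCNF.
{B, C, D, E, F, G}: {E} determines {E, F} here but is not a superkey — split on E -> F, giving {E, F} and {B, C, D, E, G}.
{E, F}: every determinant is a superkey — BCNF.
{B, C, D, E, G}: every determinant is a superkey — BCNF.

{A, F}; {B, C, D, E, G}; {E, F}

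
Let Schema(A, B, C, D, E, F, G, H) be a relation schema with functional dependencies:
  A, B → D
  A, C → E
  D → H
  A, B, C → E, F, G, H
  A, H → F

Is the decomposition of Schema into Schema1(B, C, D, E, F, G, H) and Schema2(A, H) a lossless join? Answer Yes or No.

Common attributes: {H}; their closure is {H}.
Schema1 ⊄ {H} and Schema2 ⊄ {H}, so the split is lossy.

No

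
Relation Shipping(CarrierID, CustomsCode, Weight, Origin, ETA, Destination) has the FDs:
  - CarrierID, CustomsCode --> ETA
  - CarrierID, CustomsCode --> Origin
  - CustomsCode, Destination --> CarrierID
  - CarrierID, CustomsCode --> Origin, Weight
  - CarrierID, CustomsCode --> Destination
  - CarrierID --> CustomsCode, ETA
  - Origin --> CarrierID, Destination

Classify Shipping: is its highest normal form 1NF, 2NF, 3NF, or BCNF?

Candidate keys: {CarrierID}, {CustomsCode, Destination}, {Origin}. Prime attributes: {CarrierID, CustomsCode, Destination, Origin}.
Every FD has a superkey on the left, so the relation is in BCNF.

BCNF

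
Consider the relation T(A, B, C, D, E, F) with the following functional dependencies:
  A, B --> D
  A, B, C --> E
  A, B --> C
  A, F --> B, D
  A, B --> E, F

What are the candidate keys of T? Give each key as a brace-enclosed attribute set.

{A, B}, {A, F}

{A} never appears on the right of any FD, so every key must include it.
{A, B}⁺ = {A, B, C, D, E, F} — all of the relation — so {A, B} is a candidate key.
{A, F}⁺ = {A, B, C, D, E, F} — all of the relation — so {A, F} is a candidate key.
These are minimal and exhaustive — every other superkey contains one of them.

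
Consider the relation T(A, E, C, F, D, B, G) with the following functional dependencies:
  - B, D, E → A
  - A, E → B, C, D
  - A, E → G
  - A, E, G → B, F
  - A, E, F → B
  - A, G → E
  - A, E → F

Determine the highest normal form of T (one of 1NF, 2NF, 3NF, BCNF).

BCNF

Candidate keys: {A, E}, {A, G}, {B, D, E}. Prime attributes: {A, B, D, E, G}.
Every FD has a superkey on the left, so the relation is in BCNF.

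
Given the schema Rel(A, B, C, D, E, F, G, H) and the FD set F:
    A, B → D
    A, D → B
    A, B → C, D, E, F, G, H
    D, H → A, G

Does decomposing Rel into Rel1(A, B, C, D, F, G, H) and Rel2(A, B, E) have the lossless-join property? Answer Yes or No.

Yes

Common attributes: {A, B}; their closure is {A, B, C, D, E, F, G, H}.
Since Rel1 ⊆ {A, B, C, D, E, F, G, H}, the intersection is a superkey of Rel1; the decomposition is lossless.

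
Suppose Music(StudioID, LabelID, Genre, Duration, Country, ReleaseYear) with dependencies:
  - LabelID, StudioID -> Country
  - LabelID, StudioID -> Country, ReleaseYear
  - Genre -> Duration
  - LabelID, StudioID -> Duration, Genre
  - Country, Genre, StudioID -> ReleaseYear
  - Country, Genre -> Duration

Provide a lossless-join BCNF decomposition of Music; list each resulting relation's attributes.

Candidate key of the original relation: {LabelID, StudioID}.
{Country, Duration, Genre, LabelID, ReleaseYear, StudioID}: {Genre} determines {Duration, Genre} here but is not a superkey — split on Genre -> Duration, giving {Duration, Genre} and {Country, Genre, LabelID, ReleaseYear, StudioID}.
{Duration, Genre} has no BCNF violation.
{Country, Genre, LabelID, ReleaseYear, StudioID}: {Country, Genre, StudioID} determines {Country, Genre, ReleaseYear, StudioID} here but is not a superkey — split on Country, Genre, StudioID -> ReleaseYear, giving {Country, Genre, ReleaseYear, StudioID} and {Country, Genre, LabelID, StudioID}.
{Country, Genre, ReleaseYear, StudioID} has no BCNF violation.
{Country, Genre, LabelID, StudioID} has no BCNF violation.

{Country, Genre, LabelID, StudioID}; {Country, Genre, ReleaseYear, StudioID}; {Duration, Genre}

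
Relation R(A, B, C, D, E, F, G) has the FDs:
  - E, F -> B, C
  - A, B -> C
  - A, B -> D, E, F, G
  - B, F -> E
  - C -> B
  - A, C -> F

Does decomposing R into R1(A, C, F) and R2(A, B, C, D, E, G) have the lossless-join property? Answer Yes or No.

Yes

R1 ∩ R2 = {A, C}; its closure under F is {A, B, C, D, E, F, G}.
Since R1 ⊆ {A, B, C, D, E, F, G}, the intersection is a superkey of R1; the decomposition is lossless.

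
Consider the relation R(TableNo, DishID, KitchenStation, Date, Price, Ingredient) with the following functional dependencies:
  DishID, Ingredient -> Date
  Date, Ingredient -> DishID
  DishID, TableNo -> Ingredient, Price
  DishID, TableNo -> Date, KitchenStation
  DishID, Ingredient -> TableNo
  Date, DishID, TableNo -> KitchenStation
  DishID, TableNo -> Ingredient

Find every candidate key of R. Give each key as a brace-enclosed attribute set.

{Date, Ingredient} is a candidate key since {Date, Ingredient}⁺ = {Date, DishID, Ingredient, KitchenStation, Price, TableNo} covers every attribute.
{DishID, Ingredient} is a candidate key since {DishID, Ingredient}⁺ = {Date, DishID, Ingredient, KitchenStation, Price, TableNo} covers every attribute.
{DishID, TableNo} is a candidate key since {DishID, TableNo}⁺ = {Date, DishID, Ingredient, KitchenStation, Price, TableNo} covers every attribute.
No proper subset of any of these is a key, and no other minimal superkey exists.

{Date, Ingredient}, {DishID, Ingredient}, {DishID, TableNo}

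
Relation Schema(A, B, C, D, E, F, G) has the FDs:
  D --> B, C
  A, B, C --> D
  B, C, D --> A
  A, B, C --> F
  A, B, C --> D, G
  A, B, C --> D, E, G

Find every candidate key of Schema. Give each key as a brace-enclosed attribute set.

{A, B, C}, {D}

Closure of {D} is {A, B, C, D, E, F, G}, the whole schema; {D} is a candidate key.
Closure of {A, B, C} is {A, B, C, D, E, F, G}, the whole schema; {A, B, C} is a candidate key.
Any other superkey properly contains one of these, so there are no further candidate keys.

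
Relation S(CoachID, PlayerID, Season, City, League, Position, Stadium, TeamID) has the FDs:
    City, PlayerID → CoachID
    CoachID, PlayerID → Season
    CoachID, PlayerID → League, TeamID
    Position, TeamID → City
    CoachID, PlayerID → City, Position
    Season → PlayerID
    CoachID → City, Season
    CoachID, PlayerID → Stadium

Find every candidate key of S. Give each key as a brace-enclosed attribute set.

{CoachID} is a candidate key since {CoachID}⁺ = {City, CoachID, League, PlayerID, Position, Season, Stadium, TeamID} covers every attribute.
{City, PlayerID} is a candidate key since {City, PlayerID}⁺ = {City, CoachID, League, PlayerID, Position, Season, Stadium, TeamID} covers every attribute.
{City, Season} is a candidate key since {City, Season}⁺ = {City, CoachID, League, PlayerID, Position, Season, Stadium, TeamID} covers every attribute.
{PlayerID, Position, TeamID} is a candidate key since {PlayerID, Position, TeamID}⁺ = {City, CoachID, League, PlayerID, Position, Season, Stadium, TeamID} covers every attribute.
{Position, Season, TeamID} is a candidate key since {Position, Season, TeamID}⁺ = {City, CoachID, League, PlayerID, Position, Season, Stadium, TeamID} covers every attribute.
Any other superkey properly contains one of these, so there are no further candidate keys.

{City, PlayerID}, {City, Season}, {CoachID}, {PlayerID, Position, TeamID}, {Position, Season, TeamID}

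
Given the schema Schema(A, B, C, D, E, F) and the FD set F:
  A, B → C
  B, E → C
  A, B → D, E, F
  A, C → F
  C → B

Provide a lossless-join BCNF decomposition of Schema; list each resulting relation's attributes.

Candidate keys of the original relation: {A, B}, {A, C}.
Within {A, B, C, D, E, F}: {B, E}⁺ ∩ {A, B, C, D, E, F} = {B, C, E}, not the whole set, so B, E → C violates BCNF; decompose into {B, C, E} and {A, B, D, E, F}.
Within {B, C, E}: {C}⁺ ∩ {B, C, E} = {B, C}, not the whole set, so C → B violates BCNF; decompose into {B, C} and {C, E}.
{B, C} is in BCNF.
{C, E} is in BCNF.
{A, B, D, E, F} is in BCNF.

{A, B, D, E, F}; {B, C}; {C, E}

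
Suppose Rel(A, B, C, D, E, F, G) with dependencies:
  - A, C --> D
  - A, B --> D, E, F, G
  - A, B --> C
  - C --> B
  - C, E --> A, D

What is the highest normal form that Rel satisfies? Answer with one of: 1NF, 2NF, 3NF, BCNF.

Candidate keys: {A, B}, {A, C}, {C, E}. Prime attributes: {A, B, C, E}.
For C --> B we have {C}⁺ = {B, C}; {C} is not a superkey, so BCNF fails.
Since {B} ⊆ prime attributes and every other non-superkey FD also has a prime right side, the schema is in 3NF.

3NF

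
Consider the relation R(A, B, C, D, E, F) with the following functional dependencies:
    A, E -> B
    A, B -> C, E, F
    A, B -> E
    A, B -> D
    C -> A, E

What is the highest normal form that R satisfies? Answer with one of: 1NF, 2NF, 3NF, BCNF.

Candidate keys: {A, B}, {A, E}, {C}. Prime attributes: {A, B, C, E}.
The left-hand side of every FD is a superkey, so BCNF is satisfied.

BCNF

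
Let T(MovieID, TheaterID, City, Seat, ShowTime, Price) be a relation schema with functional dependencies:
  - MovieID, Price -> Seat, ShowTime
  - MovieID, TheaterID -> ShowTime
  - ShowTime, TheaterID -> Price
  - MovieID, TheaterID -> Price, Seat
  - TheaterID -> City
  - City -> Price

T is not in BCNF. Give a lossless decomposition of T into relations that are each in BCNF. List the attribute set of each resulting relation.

Candidate key of the original relation: {MovieID, TheaterID}.
{City, MovieID, Price, Seat, ShowTime, TheaterID}: {MovieID, Price} determines {MovieID, Price, Seat, ShowTime} here but is not a superkey — split on MovieID, Price -> Seat, ShowTime, giving {MovieID, Price, Seat, ShowTime} and {City, MovieID, Price, TheaterID}.
{MovieID, Price, Seat, ShowTime} has no BCNF violation.
{City, MovieID, Price, TheaterID}: {TheaterID} determines {City, Price, TheaterID} here but is not a superkey — split on TheaterID -> City, Price, giving {City, Price, TheaterID} and {MovieID, TheaterID}.
{City, Price, TheaterID}: {City} determines {City, Price} here but is not a superkey — split on City -> Price, giving {City, Price} and {City, TheaterID}.
{City, Price} has no BCNF violation.
{City, TheaterID} has no BCNF violation.
{MovieID, TheaterID} has no BCNF violation.

{City, Price}; {City, TheaterID}; {MovieID, Price, Seat, ShowTime}; {MovieID, TheaterID}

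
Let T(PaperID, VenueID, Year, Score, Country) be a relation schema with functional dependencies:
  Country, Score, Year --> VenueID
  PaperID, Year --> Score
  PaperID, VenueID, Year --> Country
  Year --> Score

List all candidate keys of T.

{Country, PaperID, Year}, {PaperID, VenueID, Year}

{PaperID, Year} never appear on the right of any FD, so every key must include all of them.
{Country, PaperID, Year} is a candidate key since {Country, PaperID, Year}⁺ = {Country, PaperID, Score, VenueID, Year} covers every attribute.
{PaperID, VenueID, Year} is a candidate key since {PaperID, VenueID, Year}⁺ = {Country, PaperID, Score, VenueID, Year} covers every attribute.
Any other superkey properly contains one of these, so there are no further candidate keys.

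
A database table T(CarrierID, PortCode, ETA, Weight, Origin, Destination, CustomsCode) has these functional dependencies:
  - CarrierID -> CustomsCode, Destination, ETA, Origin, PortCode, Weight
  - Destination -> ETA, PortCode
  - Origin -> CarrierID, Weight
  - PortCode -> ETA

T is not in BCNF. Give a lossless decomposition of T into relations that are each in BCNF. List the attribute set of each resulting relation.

Candidate keys of the original relation: {CarrierID}, {Origin}.
In {CarrierID, CustomsCode, Destination, ETA, Origin, PortCode, Weight}, {Destination} is not a superkey ({Destination}⁺ restricted to this set is {Destination, ETA, PortCode}), so split on Destination -> ETA, PortCode into {Destination, ETA, PortCode} and {CarrierID, CustomsCode, Destination, Origin, Weight}.
In {Destination, ETA, PortCode}, {PortCode} is not a superkey ({PortCode}⁺ restricted to this set is {ETA, PortCode}), so split on PortCode -> ETA into {ETA, PortCode} and {Destination, PortCode}.
{ETA, PortCode}: every determinant is a superkey — BCNF.
{Destination, PortCode}: every determinant is a superkey — BCNF.
{CarrierID, CustomsCode, Destination, Origin, Weight}: every determinant is a superkey — BCNF.

{CarrierID, CustomsCode, Destination, Origin, Weight}; {Destination, PortCode}; {ETA, PortCode}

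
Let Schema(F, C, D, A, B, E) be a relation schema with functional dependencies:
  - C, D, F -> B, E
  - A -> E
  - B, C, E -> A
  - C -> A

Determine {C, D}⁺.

{A, C, D, E}

Start with {C, D}.
C -> A applies; add {A} → now {A, C, D}.
A -> E applies; add {E} → now {A, C, D, E}.
No further FD applies.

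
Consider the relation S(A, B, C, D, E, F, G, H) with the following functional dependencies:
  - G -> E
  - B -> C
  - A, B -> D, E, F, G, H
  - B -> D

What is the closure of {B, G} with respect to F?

Start with {B, G}.
G -> E applies; add {E} → now {B, E, G}.
B -> C applies; add {C} → now {B, C, E, G}.
B -> D applies; add {D} → now {B, C, D, E, G}.
No further FD applies.

{B, C, D, E, G}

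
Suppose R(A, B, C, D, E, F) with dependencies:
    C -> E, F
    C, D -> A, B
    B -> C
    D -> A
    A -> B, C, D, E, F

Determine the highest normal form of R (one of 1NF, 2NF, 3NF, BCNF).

2NF

Candidate keys: {A}, {D}. Prime attributes: {A, D}.
C -> E, F breaks BCNF: {C}⁺ = {C, E, F}, so {C} is not a superkey.
C -> E, F determines the non-prime attributes {E, F} from a non-superkey — 3NF is violated.
All keys have size 1, which rules out partial dependencies — 2NF is satisfied.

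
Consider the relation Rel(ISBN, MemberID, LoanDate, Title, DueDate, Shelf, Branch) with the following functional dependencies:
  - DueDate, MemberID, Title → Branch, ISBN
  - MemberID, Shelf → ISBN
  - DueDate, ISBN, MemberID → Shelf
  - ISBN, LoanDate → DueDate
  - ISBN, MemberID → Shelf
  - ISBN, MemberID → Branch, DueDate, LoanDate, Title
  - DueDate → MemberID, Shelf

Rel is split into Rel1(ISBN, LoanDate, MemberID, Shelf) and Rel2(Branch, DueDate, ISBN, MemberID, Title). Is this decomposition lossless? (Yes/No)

Yes

Common attributes: {ISBN, MemberID}; their closure is {Branch, DueDate, ISBN, LoanDate, MemberID, Shelf, Title}.
This includes all of Rel1, so the common attributes are a superkey of Rel1 — the join is lossless.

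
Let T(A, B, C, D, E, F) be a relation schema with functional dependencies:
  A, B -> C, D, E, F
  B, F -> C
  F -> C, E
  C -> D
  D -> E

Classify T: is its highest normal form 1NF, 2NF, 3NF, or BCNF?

2NF

Candidate key: {A, B}. Prime attributes: {A, B}.
B, F -> C: {B, F}⁺ = {B, C, D, E, F}, which is not all of the attributes, so the left side is not a superkey — BCNF is violated.
Because {C} is non-prime and the left side of B, F -> C is not a superkey, the relation is not in 3NF.
No non-prime attribute depends on a proper subset of any candidate key, so 2NF holds.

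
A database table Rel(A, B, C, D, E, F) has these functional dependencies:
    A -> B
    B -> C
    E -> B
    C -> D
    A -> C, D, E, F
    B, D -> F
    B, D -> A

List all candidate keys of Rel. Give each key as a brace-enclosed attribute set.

{A}, {B}, {E}

{A}⁺ = {A, B, C, D, E, F}, which is every attribute, so {A} is a candidate key.
{B}⁺ = {A, B, C, D, E, F}, which is every attribute, so {B} is a candidate key.
{E}⁺ = {A, B, C, D, E, F}, which is every attribute, so {E} is a candidate key.
No proper subset of any of these is a key, and no other minimal superkey exists.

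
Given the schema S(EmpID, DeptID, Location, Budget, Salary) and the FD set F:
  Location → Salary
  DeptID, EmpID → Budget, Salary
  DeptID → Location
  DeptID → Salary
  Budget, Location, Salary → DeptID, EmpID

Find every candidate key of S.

{Budget, DeptID}, {Budget, Location}, {DeptID, EmpID}

{Budget, DeptID} is a candidate key since {Budget, DeptID}⁺ = {Budget, DeptID, EmpID, Location, Salary} covers every attribute.
{Budget, Location} is a candidate key since {Budget, Location}⁺ = {Budget, DeptID, EmpID, Location, Salary} covers every attribute.
{DeptID, EmpID} is a candidate key since {DeptID, EmpID}⁺ = {Budget, DeptID, EmpID, Location, Salary} covers every attribute.
Any other superkey properly contains one of these, so there are no further candidate keys.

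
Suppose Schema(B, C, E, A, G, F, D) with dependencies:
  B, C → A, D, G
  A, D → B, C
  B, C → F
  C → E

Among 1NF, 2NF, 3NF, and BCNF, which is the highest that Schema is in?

1NF

Candidate keys: {A, D}, {B, C}. Prime attributes: {A, B, C, D}.
C → E breaks BCNF: {C}⁺ = {C, E}, so {C} is not a superkey.
C → E determines the non-prime attribute {E} from a non-superkey — 3NF is violated.
{C} is a proper subset of the key {B, C}, and {C}⁺ contains the non-prime attribute {E} — a partial dependency, so 2NF is violated.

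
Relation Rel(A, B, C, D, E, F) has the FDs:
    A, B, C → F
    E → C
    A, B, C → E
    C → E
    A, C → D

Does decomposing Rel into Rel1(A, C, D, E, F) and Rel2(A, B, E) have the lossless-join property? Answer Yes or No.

Common attributes: {A, E}; their closure is {A, C, D, E}.
Neither Rel1 nor Rel2 is contained in that closure, so the decomposition is lossy.

No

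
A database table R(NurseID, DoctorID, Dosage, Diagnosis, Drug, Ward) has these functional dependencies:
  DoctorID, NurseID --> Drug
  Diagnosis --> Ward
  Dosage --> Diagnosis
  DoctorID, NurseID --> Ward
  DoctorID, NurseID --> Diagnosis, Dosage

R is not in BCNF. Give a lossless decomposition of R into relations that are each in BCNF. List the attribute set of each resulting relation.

{Diagnosis, Dosage}; {Diagnosis, Ward}; {DoctorID, Dosage, Drug, NurseID}

Candidate key of the original relation: {DoctorID, NurseID}.
Within {Diagnosis, DoctorID, Dosage, Drug, NurseID, Ward}: {Diagnosis}⁺ ∩ {Diagnosis, DoctorID, Dosage, Drug, NurseID, Ward} = {Diagnosis, Ward}, not the whole set, so Diagnosis --> Ward violates BCNF; decompose into {Diagnosis, Ward} and {Diagnosis, DoctorID, Dosage, Drug, NurseID}.
{Diagnosis, Ward} has no BCNF violation.
Within {Diagnosis, DoctorID, Dosage, Drug, NurseID}: {Dosage}⁺ ∩ {Diagnosis, DoctorID, Dosage, Drug, NurseID} = {Diagnosis, Dosage}, not the whole set, so Dosage --> Diagnosis violates BCNF; decompose into {Diagnosis, Dosage} and {DoctorID, Dosage, Drug, NurseID}.
{Diagnosis, Dosage} has no BCNF violation.
{DoctorID, Dosage, Drug, NurseID} has no BCNF violation.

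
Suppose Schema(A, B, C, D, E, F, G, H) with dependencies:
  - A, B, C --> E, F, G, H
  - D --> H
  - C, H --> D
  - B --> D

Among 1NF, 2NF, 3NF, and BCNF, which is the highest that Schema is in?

Candidate key: {A, B, C}. Prime attributes: {A, B, C}.
For D --> H we have {D}⁺ = {D, H}; {D} is not a superkey, so BCNF fails.
D --> H determines the non-prime attribute {H} from a non-superkey — 3NF is violated.
Since {B} ⊂ {A, B, C} and {B}⁺ ⊇ {D, H} with {D, H} non-prime, there is a partial dependency; 2NF fails.

1NF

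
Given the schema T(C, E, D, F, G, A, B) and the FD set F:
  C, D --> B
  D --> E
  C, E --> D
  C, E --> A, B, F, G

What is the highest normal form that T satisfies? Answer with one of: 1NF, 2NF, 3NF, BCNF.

3NF

Candidate keys: {C, D}, {C, E}. Prime attributes: {C, D, E}.
For D --> E we have {D}⁺ = {D, E}; {D} is not a superkey, so BCNF fails.
Its right-hand attributes {E} are all prime, as are those of every other non-superkey FD — the relation is in 3NF.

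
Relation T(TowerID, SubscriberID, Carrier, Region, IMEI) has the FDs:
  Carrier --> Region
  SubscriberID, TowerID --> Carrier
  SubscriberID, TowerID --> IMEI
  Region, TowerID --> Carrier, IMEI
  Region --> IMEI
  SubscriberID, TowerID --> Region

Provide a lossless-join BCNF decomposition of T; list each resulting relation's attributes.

{Carrier, Region}; {Carrier, SubscriberID, TowerID}; {IMEI, Region}

Candidate key of the original relation: {SubscriberID, TowerID}.
In {Carrier, IMEI, Region, SubscriberID, TowerID}, {Carrier} is not a superkey ({Carrier}⁺ restricted to this set is {Carrier, IMEI, Region}), so split on Carrier --> IMEI, Region into {Carrier, IMEI, Region} and {Carrier, SubscriberID, TowerID}.
In {Carrier, IMEI, Region}, {Region} is not a superkey ({Region}⁺ restricted to this set is {IMEI, Region}), so split on Region --> IMEI into {IMEI, Region} and {Carrier, Region}.
{IMEI, Region} has no BCNF violation.
{Carrier, Region} has no BCNF violation.
{Carrier, SubscriberID, TowerID} has no BCNF violation.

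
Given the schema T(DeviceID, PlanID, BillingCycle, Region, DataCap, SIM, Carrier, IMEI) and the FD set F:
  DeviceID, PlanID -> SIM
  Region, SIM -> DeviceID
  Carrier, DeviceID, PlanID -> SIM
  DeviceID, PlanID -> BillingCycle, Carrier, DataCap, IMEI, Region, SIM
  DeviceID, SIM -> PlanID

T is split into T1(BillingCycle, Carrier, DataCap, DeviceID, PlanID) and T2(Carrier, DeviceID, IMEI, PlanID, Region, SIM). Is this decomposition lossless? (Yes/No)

The shared attributes are {Carrier, DeviceID, PlanID} and {Carrier, DeviceID, PlanID}⁺ = {BillingCycle, Carrier, DataCap, DeviceID, IMEI, PlanID, Region, SIM}.
Since T1 ⊆ {BillingCycle, Carrier, DataCap, DeviceID, IMEI, PlanID, Region, SIM}, the intersection is a superkey of T1; the decomposition is lossless.

Yes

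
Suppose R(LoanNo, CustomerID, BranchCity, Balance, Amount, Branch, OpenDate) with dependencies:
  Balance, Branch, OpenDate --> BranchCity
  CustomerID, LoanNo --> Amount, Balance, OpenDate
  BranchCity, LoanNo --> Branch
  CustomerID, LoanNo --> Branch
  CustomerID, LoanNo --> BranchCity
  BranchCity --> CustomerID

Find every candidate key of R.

{Balance, Branch, LoanNo, OpenDate}, {BranchCity, LoanNo}, {CustomerID, LoanNo}

Attributes never on any right-hand side: {LoanNo} — every candidate key must contain it.
{BranchCity, LoanNo}⁺ = {Amount, Balance, Branch, BranchCity, CustomerID, LoanNo, OpenDate} — all of the relation — so {BranchCity, LoanNo} is a candidate key.
{CustomerID, LoanNo}⁺ = {Amount, Balance, Branch, BranchCity, CustomerID, LoanNo, OpenDate} — all of the relation — so {CustomerID, LoanNo} is a candidate key.
{Balance, Branch, LoanNo, OpenDate}⁺ = {Amount, Balance, Branch, BranchCity, CustomerID, LoanNo, OpenDate} — all of the relation — so {Balance, Branch, LoanNo, OpenDate} is a candidate key.
These are minimal and exhaustive — every other superkey contains one of them.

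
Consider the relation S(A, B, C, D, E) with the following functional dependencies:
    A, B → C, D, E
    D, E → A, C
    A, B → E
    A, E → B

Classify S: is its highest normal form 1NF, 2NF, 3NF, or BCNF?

BCNF

Candidate keys: {A, B}, {A, E}, {D, E}. Prime attributes: {A, B, D, E}.
The left-hand side of every FD is a superkey, so BCNF is satisfied.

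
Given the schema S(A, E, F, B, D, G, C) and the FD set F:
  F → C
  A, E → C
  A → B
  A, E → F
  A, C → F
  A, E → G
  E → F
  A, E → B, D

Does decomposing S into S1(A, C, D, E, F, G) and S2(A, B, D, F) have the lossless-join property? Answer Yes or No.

S1 ∩ S2 = {A, D, F}; its closure under F is {A, B, C, D, F}.
S2 is contained in that closure, so S1 ∩ S2 → S2 holds and the join is lossless.

Yes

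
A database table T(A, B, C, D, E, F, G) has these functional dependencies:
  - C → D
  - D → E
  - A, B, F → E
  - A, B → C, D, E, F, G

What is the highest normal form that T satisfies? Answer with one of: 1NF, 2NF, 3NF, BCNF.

2NF

Candidate key: {A, B}. Prime attributes: {A, B}.
C → D breaks BCNF: {C}⁺ = {C, D, E}, so {C} is not a superkey.
C → D has non-prime {D} on the right and a non-superkey on the left, so 3NF fails.
No proper subset of a key has a non-prime attribute in its closure, so there is no partial dependency; 2NF holds.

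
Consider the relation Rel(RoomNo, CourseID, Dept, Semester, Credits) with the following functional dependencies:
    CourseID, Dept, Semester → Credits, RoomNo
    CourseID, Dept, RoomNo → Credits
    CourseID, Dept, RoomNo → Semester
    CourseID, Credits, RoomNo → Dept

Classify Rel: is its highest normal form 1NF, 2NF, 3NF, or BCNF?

BCNF

Candidate keys: {CourseID, Credits, RoomNo}, {CourseID, Dept, RoomNo}, {CourseID, Dept, Semester}. Prime attributes: {CourseID, Credits, Dept, RoomNo, Semester}.
The left-hand side of every FD is a superkey, so BCNF is satisfied.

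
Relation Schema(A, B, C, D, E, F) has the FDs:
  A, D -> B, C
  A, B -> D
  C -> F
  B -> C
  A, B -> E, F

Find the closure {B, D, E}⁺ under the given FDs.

Start with {B, D, E}.
B -> C applies; add {C} → now {B, C, D, E}.
C -> F applies; add {F} → now {B, C, D, E, F}.
No further FD applies.

{B, C, D, E, F}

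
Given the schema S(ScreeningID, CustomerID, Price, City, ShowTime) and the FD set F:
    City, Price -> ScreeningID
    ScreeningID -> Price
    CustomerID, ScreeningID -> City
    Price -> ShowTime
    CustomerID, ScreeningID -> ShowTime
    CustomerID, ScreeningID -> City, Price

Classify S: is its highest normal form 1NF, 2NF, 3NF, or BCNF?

1NF

Candidate keys: {City, CustomerID, Price}, {CustomerID, ScreeningID}. Prime attributes: {City, CustomerID, Price, ScreeningID}.
City, Price -> ScreeningID: {City, Price}⁺ = {City, Price, ScreeningID, ShowTime}, which is not all of the attributes, so the left side is not a superkey — BCNF is violated.
Price -> ShowTime has non-prime {ShowTime} on the right and a non-superkey on the left, so 3NF fails.
{ScreeningID} is a proper subset of the key {CustomerID, ScreeningID}, and {ScreeningID}⁺ contains the non-prime attribute {ShowTime} — a partial dependency, so 2NF is violated.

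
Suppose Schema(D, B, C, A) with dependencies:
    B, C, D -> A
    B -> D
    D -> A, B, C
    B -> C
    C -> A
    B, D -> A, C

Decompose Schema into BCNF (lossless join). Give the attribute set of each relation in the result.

{A, C}; {B, C, D}

Candidate keys of the original relation: {B}, {D}.
In {A, B, C, D}, {C} is not a superkey ({C}⁺ restricted to this set is {A, C}), so split on C -> A into {A, C} and {B, C, D}.
{A, C} has no BCNF violation.
{B, C, D} has no BCNF violation.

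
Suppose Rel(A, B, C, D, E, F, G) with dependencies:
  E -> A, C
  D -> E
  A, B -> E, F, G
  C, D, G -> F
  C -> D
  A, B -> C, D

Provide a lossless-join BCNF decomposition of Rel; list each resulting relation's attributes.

{A, C, D, E}; {B, E, G}; {E, F, G}

Candidate keys of the original relation: {A, B}, {B, C}, {B, D}, {B, E}.
{A, B, C, D, E, F, G}: {E} determines {A, C, D, E} here but is not a superkey — split on E -> A, C, D, giving {A, C, D, E} and {B, E, F, G}.
{A, C, D, E}: every determinant is a superkey — BCNF.
{B, E, F, G}: {E, G} determines {E, F, G} here but is not a superkey — split on E, G -> F, giving {E, F, G} and {B, E, G}.
{E, F, G}: every determinant is a superkey — BCNF.
{B, E, G}: every determinant is a superkey — BCNF.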